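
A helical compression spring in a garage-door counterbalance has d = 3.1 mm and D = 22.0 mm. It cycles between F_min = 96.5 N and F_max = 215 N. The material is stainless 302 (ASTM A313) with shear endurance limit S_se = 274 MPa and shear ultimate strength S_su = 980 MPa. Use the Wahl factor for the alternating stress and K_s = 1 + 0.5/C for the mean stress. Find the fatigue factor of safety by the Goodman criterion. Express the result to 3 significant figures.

C = D/d = 22.0/3.1 = 7.0968; K_W = (4C−1)/(4C−4)+0.615/C = 1.2097; K_s = 1+0.5/C = 1.0705
F_a = (F_max−F_min)/2 = 59.25 N; F_m = (F_max+F_min)/2 = 155.75 N
τ_a = K_W·8F_aD/(πd³) = 1.2097 × 111.42 = 134.78 MPa
τ_m = K_s·8F_mD/(πd³) = 1.0705 × 292.89 = 313.53 MPa
Goodman: 1/n_f = τ_a/S_se + τ_m/S_su = 134.78/274 + 313.53/980 = 0.49191 + 0.31992 = 0.81183
n_f = 1/0.81183 = 1.232

1.23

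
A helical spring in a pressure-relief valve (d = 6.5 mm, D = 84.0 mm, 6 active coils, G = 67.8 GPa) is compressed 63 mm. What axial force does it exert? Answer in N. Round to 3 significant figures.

268 N

k = Gd⁴/(8D³N_a) = (67.8×10³)(6.5⁴)/(8·84.0³·6) = 4.2541 N/mm
F = k·δ = 4.2541 × 63 = 268.01 N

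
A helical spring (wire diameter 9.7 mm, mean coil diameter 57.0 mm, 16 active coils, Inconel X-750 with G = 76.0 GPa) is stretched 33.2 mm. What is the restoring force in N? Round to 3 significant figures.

942 N

k = Gd⁴/(8D³N_a) = (76.0×10³)(9.7⁴)/(8·57.0³·16) = 28.384 N/mm
F = k·δ = 28.384 × 33.2 = 942.33 N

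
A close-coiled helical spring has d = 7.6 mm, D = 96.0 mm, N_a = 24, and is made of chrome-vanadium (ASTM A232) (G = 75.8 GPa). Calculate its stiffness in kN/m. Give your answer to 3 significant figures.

k = Gd⁴/(8D³N_a) = (75.8×10³ × 7.6⁴) / (8 × 96.0³ × 24)
  = 2.52885e+08 / 1.69869e+08 = 1.4887 N/mm

1.49 kN/m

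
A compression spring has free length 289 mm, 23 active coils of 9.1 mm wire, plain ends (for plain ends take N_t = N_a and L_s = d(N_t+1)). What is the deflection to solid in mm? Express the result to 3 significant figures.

N_t = 23; L_s = 9.1·24 = 218.4 mm
δ_solid = L₀ − L_s = 289 − 218.4 = 70.6 mm

70.6 mm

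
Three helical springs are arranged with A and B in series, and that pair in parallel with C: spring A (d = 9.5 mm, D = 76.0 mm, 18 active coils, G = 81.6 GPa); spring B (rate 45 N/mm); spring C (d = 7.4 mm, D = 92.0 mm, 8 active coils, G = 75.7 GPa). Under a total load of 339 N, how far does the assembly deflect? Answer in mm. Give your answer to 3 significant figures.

25.9 mm

k_A = Gd⁴/(8D³N_a) = (81.6×10³)(9.5⁴)/(8·76.0³·18) = 10.514 N/mm
k_C = Gd⁴/(8D³N_a) = (75.7×10³)(7.4⁴)/(8·92.0³·8) = 4.5549 N/mm
Springs A,B series: k_AB = 1/(1/10.514+1/45) = 8.5229 N/mm; parallel with C: k_eq = 8.5229+4.5549 = 13.078 N/mm
δ = F/k_eq = 339/13.078 = 25.922 mm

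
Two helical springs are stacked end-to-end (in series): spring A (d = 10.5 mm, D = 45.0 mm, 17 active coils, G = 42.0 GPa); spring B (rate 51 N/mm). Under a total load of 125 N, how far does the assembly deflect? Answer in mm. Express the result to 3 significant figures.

k_A = Gd⁴/(8D³N_a) = (42.0×10³)(10.5⁴)/(8·45.0³·17) = 41.194 N/mm
Series: 1/k_eq = 1/41.194 + 1/51 = 0.043883; k_eq = 22.788 N/mm
δ = F/k_eq = 125/22.788 = 5.4854 mm

5.49 mm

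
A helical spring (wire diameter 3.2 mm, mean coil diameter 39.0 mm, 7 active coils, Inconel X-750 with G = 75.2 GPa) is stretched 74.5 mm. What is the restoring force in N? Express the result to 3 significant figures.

k = Gd⁴/(8D³N_a) = (75.2×10³)(3.2⁴)/(8·39.0³·7) = 2.3738 N/mm
F = k·δ = 2.3738 × 74.5 = 176.84 N

177 N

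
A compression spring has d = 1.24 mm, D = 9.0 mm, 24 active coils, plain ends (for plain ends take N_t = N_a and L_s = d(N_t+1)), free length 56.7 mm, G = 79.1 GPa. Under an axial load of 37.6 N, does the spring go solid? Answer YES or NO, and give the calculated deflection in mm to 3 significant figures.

YES, δ = 28.1 mm

k = Gd⁴/(8D³N_a) = (79.1×10³)(1.24⁴)/(8·9.0³·24) = 1.3361 N/mm
N_t = 24; L_s = 1.24·25 = 31 mm; δ_solid = L₀ − L_s = 56.7 − 31 = 25.7 mm
δ = F/k = 37.6/1.3361 = 28.142 mm
δ ≥ δ_solid → spring goes solid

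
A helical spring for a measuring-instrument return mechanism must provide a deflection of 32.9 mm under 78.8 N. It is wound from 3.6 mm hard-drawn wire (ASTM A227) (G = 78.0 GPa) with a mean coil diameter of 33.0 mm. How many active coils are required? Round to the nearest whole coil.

19

Required rate k = F/δ = 78.8/32.9 = 2.3951 N/mm
N_a = Gd⁴/(8D³k) = (78.0×10³ × 3.6⁴)/(8 × 33.0³ × 2.3951)
    = 1.3101e+07 / 688592 = 19.03 → 19 coils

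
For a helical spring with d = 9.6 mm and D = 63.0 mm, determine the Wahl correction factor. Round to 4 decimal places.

1.2285

C = D/d = 63.0/9.6 = 6.5625
K_W = (4C−1)/(4C−4) + 0.615/C = 25.250/22.250 + 0.0937 = 1.2285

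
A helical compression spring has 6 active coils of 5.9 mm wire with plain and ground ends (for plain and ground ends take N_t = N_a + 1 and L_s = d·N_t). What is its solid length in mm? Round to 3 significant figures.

plain and ground ends: N_t = N_a + 1 = 6 + 1 = 7
L_s = d·N_t = 5.9 × 7 = 41.3 mm

41.3 mm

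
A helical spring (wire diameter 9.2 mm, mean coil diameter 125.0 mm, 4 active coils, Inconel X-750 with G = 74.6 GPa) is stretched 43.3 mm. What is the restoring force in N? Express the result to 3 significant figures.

370 N

k = Gd⁴/(8D³N_a) = (74.6×10³)(9.2⁴)/(8·125.0³·4) = 8.5509 N/mm
F = k·δ = 8.5509 × 43.3 = 370.25 N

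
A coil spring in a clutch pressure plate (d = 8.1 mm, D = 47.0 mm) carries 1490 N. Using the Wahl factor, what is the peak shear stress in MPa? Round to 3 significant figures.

424 MPa

Spring index C = D/d = 47.0/8.1 = 5.8025
K_W = (4C−1)/(4C−4) + 0.615/C = 22.210/19.210 + 0.1060 = 1.2622
τ₀ = 8FD/(πd³) = 8·1490·47.0/(π·8.1³) = 560240/1669.6 = 335.56 MPa
τ_max = K·τ₀ = 1.2622 × 335.56 = 423.53 MPa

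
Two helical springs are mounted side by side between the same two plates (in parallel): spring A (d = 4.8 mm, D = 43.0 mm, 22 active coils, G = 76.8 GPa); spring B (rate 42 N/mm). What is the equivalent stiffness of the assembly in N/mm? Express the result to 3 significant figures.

44.9 N/mm

k_A = Gd⁴/(8D³N_a) = (76.8×10³)(4.8⁴)/(8·43.0³·22) = 2.9135 N/mm
Parallel: k_eq = 2.9135 + 42 = 44.913 N/mm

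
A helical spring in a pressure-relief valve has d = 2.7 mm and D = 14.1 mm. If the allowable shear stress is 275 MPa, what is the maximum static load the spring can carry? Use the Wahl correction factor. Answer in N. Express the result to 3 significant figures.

C = D/d = 14.1/2.7 = 5.2222
K_W = (4C−1)/(4C−4) + 0.615/C = 19.889/16.889 + 0.1178 = 1.2954
τ_max = K·8FD/(πd³) → F_max = τ_allow·πd³/(8DK)
F_max = 275·π·2.7³/(8·14.1·1.2954) = 17005/146.12 = 116.38 N

116 N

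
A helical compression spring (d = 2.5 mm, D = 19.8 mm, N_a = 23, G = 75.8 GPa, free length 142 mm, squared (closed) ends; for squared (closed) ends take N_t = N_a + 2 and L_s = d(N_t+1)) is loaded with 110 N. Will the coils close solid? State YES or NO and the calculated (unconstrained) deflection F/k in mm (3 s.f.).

NO, δ = 53.1 mm

k = Gd⁴/(8D³N_a) = (75.8×10³)(2.5⁴)/(8·19.8³·23) = 2.0731 N/mm
N_t = 25; L_s = 2.5·26 = 65 mm; δ_solid = L₀ − L_s = 142 − 65 = 77 mm
δ = F/k = 110/2.0731 = 53.061 mm
δ < δ_solid → spring does not go solid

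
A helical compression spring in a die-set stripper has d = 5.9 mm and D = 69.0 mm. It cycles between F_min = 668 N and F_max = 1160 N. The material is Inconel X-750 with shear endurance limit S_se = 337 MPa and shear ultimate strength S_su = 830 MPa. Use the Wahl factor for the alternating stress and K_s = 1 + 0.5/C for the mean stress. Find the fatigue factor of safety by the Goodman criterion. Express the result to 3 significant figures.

C = D/d = 69.0/5.9 = 11.6949; K_W = (4C−1)/(4C−4)+0.615/C = 1.1227; K_s = 1+0.5/C = 1.0428
F_a = (F_max−F_min)/2 = 246 N; F_m = (F_max+F_min)/2 = 914 N
τ_a = K_W·8F_aD/(πd³) = 1.1227 × 210.46 = 236.29 MPa
τ_m = K_s·8F_mD/(πd³) = 1.0428 × 781.95 = 815.38 MPa
Goodman: 1/n_f = τ_a/S_se + τ_m/S_su = 236.29/337 + 815.38/830 = 0.70114 + 0.98239 = 1.6835
n_f = 1/1.6835 = 0.594

0.594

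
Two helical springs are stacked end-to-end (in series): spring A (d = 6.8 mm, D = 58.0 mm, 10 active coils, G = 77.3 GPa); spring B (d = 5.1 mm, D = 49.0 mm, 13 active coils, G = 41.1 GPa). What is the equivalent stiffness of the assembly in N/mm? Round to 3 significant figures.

k_A = Gd⁴/(8D³N_a) = (77.3×10³)(6.8⁴)/(8·58.0³·10) = 10.589 N/mm
k_B = Gd⁴/(8D³N_a) = (41.1×10³)(5.1⁴)/(8·49.0³·13) = 2.2725 N/mm
Series: 1/k_eq = 1/10.589 + 1/2.2725 = 0.53449; k_eq = 1.871 N/mm

1.87 N/mm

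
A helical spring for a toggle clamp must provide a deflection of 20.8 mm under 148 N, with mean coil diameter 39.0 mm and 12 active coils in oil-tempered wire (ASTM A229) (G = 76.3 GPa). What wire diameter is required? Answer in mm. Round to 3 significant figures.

Required rate k = F/δ = 148/20.8 = 7.1154 N/mm
d = (8D³N_a·k / G)^(1/4) = (8·39.0³·12·7.1154 / (76.3×10³))^0.25
  = (531.05)^0.25 = 4.8005 mm

4.80 mm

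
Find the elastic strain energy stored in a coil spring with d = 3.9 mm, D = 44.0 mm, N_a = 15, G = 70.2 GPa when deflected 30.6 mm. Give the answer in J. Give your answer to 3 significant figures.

0.744 J

k = Gd⁴/(8D³N_a) = (70.2×10³)(3.9⁴)/(8·44.0³·15) = 1.5888 N/mm
U = ½kδ² = 0.5 × 1.5888 × 30.6² = 743.82 N·mm = 0.74382 J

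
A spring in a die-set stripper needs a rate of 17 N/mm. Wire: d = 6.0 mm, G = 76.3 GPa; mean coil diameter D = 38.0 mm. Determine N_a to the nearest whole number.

N_a = Gd⁴/(8D³k) = (76.3×10³ × 6.0⁴)/(8 × 38.0³ × 17)
    = 9.88848e+07 / 7.46259e+06 = 13.25 → 13 coils

13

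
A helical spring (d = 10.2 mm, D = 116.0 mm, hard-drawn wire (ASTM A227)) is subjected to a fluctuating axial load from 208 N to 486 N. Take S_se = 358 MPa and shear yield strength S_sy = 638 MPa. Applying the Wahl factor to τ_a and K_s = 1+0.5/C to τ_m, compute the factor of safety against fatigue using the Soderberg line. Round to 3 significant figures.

C = D/d = 116.0/10.2 = 11.3725; K_W = (4C−1)/(4C−4)+0.615/C = 1.1264; K_s = 1+0.5/C = 1.0440
F_a = (F_max−F_min)/2 = 139 N; F_m = (F_max+F_min)/2 = 347 N
τ_a = K_W·8F_aD/(πd³) = 1.1264 × 38.691 = 43.581 MPa
τ_m = K_s·8F_mD/(πd³) = 1.0440 × 96.589 = 100.84 MPa
Soderberg: 1/n_f = τ_a/S_se + τ_m/S_sy = 43.581/358 + 100.84/638 = 0.12174 + 0.15805 = 0.27978
n_f = 1/0.27978 = 3.574

3.57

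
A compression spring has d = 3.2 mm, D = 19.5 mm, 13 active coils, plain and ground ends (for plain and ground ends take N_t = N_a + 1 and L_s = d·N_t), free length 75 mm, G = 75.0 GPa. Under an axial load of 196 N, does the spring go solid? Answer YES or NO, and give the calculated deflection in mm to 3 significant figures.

NO, δ = 19.2 mm

k = Gd⁴/(8D³N_a) = (75.0×10³)(3.2⁴)/(8·19.5³·13) = 10.198 N/mm
N_t = 14; L_s = 3.2·14 = 44.8 mm; δ_solid = L₀ − L_s = 75 − 44.8 = 30.2 mm
δ = F/k = 196/10.198 = 19.219 mm
δ < δ_solid → spring does not go solid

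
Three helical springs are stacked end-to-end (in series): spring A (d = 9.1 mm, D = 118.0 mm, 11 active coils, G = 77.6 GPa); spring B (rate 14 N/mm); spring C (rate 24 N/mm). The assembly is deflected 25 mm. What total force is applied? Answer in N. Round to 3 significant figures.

65.0 N

k_A = Gd⁴/(8D³N_a) = (77.6×10³)(9.1⁴)/(8·118.0³·11) = 3.6804 N/mm
Series: 1/k_eq = 1/3.6804 + 1/14 + 1/24 = 0.3848; k_eq = 2.5987 N/mm
F = k_eq·δ = 2.5987·25 = 64.968 N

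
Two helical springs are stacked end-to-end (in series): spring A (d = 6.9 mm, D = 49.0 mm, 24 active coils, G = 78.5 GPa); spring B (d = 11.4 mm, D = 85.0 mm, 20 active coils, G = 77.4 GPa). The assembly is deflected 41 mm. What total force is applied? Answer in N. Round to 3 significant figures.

203 N

k_A = Gd⁴/(8D³N_a) = (78.5×10³)(6.9⁴)/(8·49.0³·24) = 7.8773 N/mm
k_B = Gd⁴/(8D³N_a) = (77.4×10³)(11.4⁴)/(8·85.0³·20) = 13.304 N/mm
Series: 1/k_eq = 1/7.8773 + 1/13.304 = 0.20211; k_eq = 4.9477 N/mm
F = k_eq·δ = 4.9477·41 = 202.86 N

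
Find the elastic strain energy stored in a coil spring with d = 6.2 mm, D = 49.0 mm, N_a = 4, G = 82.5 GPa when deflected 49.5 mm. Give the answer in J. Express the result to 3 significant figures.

39.7 J

k = Gd⁴/(8D³N_a) = (82.5×10³)(6.2⁴)/(8·49.0³·4) = 32.38 N/mm
U = ½kδ² = 0.5 × 32.38 × 49.5² = 39670 N·mm = 39.67 J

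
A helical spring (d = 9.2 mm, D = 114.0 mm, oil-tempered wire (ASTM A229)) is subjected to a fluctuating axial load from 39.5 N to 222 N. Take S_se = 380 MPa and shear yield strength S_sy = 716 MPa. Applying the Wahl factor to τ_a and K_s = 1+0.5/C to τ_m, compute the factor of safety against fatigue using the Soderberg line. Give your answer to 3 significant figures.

5.86

C = D/d = 114.0/9.2 = 12.3913; K_W = (4C−1)/(4C−4)+0.615/C = 1.1155; K_s = 1+0.5/C = 1.0404
F_a = (F_max−F_min)/2 = 91.25 N; F_m = (F_max+F_min)/2 = 130.75 N
τ_a = K_W·8F_aD/(πd³) = 1.1155 × 34.018 = 37.947 MPa
τ_m = K_s·8F_mD/(πd³) = 1.0404 × 48.744 = 50.711 MPa
Soderberg: 1/n_f = τ_a/S_se + τ_m/S_sy = 37.947/380 + 50.711/716 = 0.09986 + 0.07083 = 0.17069
n_f = 1/0.17069 = 5.859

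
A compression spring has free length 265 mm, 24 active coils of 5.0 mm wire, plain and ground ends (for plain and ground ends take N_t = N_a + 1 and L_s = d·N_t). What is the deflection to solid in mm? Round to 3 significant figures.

140 mm

N_t = 25; L_s = 5.0·25 = 125 mm
δ_solid = L₀ − L_s = 265 − 125 = 140 mm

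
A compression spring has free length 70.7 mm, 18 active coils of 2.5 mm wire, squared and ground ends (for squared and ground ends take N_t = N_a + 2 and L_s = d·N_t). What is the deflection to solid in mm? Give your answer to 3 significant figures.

20.7 mm

N_t = 20; L_s = 2.5·20 = 50 mm
δ_solid = L₀ − L_s = 70.7 − 50 = 20.7 mm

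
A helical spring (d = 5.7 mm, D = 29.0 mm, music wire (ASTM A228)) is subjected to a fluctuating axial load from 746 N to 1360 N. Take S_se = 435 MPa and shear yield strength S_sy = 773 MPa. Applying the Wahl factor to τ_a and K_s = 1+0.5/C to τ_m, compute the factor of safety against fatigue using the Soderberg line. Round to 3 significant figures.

1.04

C = D/d = 29.0/5.7 = 5.0877; K_W = (4C−1)/(4C−4)+0.615/C = 1.3044; K_s = 1+0.5/C = 1.0983
F_a = (F_max−F_min)/2 = 307 N; F_m = (F_max+F_min)/2 = 1053 N
τ_a = K_W·8F_aD/(πd³) = 1.3044 × 122.42 = 159.68 MPa
τ_m = K_s·8F_mD/(πd³) = 1.0983 × 419.9 = 461.16 MPa
Soderberg: 1/n_f = τ_a/S_se + τ_m/S_sy = 159.68/435 + 461.16/773 = 0.36708 + 0.59659 = 0.96367
n_f = 1/0.96367 = 1.038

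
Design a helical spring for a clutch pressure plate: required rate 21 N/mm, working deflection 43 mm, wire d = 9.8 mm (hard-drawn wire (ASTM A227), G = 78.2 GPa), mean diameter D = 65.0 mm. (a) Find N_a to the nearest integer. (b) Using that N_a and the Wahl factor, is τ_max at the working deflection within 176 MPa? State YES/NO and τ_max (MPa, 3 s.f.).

N_a = Gd⁴/(8D³k) = (78.2×10³)(9.8⁴)/(8·65.0³·21) = 15.63 → N_a = 16
Actual rate k = Gd⁴/(8D³·16) = 20.519 N/mm
Working load F = kδ = 20.519·43 = 882.33 N
C = 65.0/9.8 = 6.6327; K_W = (4C−1)/(4C−4)+0.615/C = 1.2259
τ_max = K_W·8FD/(πd³) = 1.2259·155.17 = 190.22 MPa
τ_max > 176 MPa → exceeds allowable

(a) 16 coils; (b) NO, τ_max = 190 MPa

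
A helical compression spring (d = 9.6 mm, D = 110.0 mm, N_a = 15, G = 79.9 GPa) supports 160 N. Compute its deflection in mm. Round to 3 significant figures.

k = Gd⁴/(8D³N_a) = (79.9×10³)(9.6⁴)/(8·110.0³·15) = 4.2489 N/mm
δ = F/k = 160 / 4.2489 = 37.657 mm

37.7 mm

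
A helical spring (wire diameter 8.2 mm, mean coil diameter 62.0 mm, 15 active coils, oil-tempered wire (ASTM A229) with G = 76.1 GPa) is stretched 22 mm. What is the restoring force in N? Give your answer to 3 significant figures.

265 N

k = Gd⁴/(8D³N_a) = (76.1×10³)(8.2⁴)/(8·62.0³·15) = 12.031 N/mm
F = k·δ = 12.031 × 22 = 264.67 N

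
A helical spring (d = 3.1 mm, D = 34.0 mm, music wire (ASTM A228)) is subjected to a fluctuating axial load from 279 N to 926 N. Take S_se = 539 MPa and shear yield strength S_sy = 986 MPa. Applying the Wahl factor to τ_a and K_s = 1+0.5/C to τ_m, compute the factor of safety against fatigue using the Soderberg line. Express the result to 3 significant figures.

C = D/d = 34.0/3.1 = 10.9677; K_W = (4C−1)/(4C−4)+0.615/C = 1.1313; K_s = 1+0.5/C = 1.0456
F_a = (F_max−F_min)/2 = 323.5 N; F_m = (F_max+F_min)/2 = 602.5 N
τ_a = K_W·8F_aD/(πd³) = 1.1313 × 940.17 = 1063.6 MPa
τ_m = K_s·8F_mD/(πd³) = 1.0456 × 1751 = 1830.8 MPa
Soderberg: 1/n_f = τ_a/S_se + τ_m/S_sy = 1063.6/539 + 1830.8/986 = 1.97335 + 1.85684 = 3.8302
n_f = 1/3.8302 = 0.2611

0.261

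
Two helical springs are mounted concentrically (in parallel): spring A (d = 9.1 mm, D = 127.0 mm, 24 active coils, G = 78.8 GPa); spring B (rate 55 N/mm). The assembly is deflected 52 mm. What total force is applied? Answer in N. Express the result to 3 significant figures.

k_A = Gd⁴/(8D³N_a) = (78.8×10³)(9.1⁴)/(8·127.0³·24) = 1.374 N/mm
Parallel: k_eq = 1.374 + 55 = 56.374 N/mm
F = k_eq·δ = 56.374·52 = 2931.4 N

2930 N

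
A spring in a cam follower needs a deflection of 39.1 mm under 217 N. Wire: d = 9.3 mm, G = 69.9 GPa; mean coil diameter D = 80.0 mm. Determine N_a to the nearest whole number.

23

Required rate k = F/δ = 217/39.1 = 5.5499 N/mm
N_a = Gd⁴/(8D³k) = (69.9×10³ × 9.3⁴)/(8 × 80.0³ × 5.5499)
    = 5.22888e+08 / 2.27323e+07 = 23 → 23 coils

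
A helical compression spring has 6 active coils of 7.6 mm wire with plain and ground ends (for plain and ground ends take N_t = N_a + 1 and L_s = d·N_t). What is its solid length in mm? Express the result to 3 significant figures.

plain and ground ends: N_t = N_a + 1 = 6 + 1 = 7
L_s = d·N_t = 7.6 × 7 = 53.2 mm

53.2 mm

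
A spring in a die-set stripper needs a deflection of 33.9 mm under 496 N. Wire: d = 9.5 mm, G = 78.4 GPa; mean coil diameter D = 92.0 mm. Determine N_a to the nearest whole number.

Required rate k = F/δ = 496/33.9 = 14.631 N/mm
N_a = Gd⁴/(8D³k) = (78.4×10³ × 9.5⁴)/(8 × 92.0³ × 14.631)
    = 6.38573e+08 / 9.11455e+07 = 7.006 → 7 coils

7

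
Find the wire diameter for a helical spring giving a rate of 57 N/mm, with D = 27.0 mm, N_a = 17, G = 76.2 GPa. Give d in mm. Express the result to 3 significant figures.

d = (8D³N_a·k / G)^(1/4) = (8·27.0³·17·57 / (76.2×10³))^0.25
  = (2002.4)^0.25 = 6.6894 mm

6.69 mm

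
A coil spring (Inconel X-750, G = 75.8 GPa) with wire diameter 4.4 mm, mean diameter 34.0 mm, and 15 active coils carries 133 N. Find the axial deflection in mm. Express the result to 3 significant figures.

k = Gd⁴/(8D³N_a) = (75.8×10³)(4.4⁴)/(8·34.0³·15) = 6.0237 N/mm
δ = F/k = 133 / 6.0237 = 22.08 mm

22.1 mm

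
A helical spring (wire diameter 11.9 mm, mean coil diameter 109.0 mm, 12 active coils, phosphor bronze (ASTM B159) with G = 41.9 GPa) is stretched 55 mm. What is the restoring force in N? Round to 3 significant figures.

372 N

k = Gd⁴/(8D³N_a) = (41.9×10³)(11.9⁴)/(8·109.0³·12) = 6.7585 N/mm
F = k·δ = 6.7585 × 55 = 371.72 N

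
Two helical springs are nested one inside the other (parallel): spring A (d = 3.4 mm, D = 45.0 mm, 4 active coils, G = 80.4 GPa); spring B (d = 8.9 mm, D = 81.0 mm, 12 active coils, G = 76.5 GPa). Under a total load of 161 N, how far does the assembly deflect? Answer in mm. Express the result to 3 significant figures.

k_A = Gd⁴/(8D³N_a) = (80.4×10³)(3.4⁴)/(8·45.0³·4) = 3.6845 N/mm
k_B = Gd⁴/(8D³N_a) = (76.5×10³)(8.9⁴)/(8·81.0³·12) = 9.408 N/mm
Parallel: k_eq = 3.6845 + 9.408 = 13.093 N/mm
δ = F/k_eq = 161/13.093 = 12.297 mm

12.3 mm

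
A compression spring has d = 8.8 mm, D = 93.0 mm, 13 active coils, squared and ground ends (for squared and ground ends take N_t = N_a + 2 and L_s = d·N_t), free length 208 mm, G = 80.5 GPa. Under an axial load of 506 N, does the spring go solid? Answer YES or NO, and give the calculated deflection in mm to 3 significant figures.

YES, δ = 87.7 mm

k = Gd⁴/(8D³N_a) = (80.5×10³)(8.8⁴)/(8·93.0³·13) = 5.7709 N/mm
N_t = 15; L_s = 8.8·15 = 132 mm; δ_solid = L₀ − L_s = 208 − 132 = 76 mm
δ = F/k = 506/5.7709 = 87.681 mm
δ ≥ δ_solid → spring goes solid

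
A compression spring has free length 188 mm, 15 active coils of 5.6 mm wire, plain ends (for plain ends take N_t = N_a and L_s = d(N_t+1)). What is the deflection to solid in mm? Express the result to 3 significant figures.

98.4 mm

N_t = 15; L_s = 5.6·16 = 89.6 mm
δ_solid = L₀ − L_s = 188 − 89.6 = 98.4 mm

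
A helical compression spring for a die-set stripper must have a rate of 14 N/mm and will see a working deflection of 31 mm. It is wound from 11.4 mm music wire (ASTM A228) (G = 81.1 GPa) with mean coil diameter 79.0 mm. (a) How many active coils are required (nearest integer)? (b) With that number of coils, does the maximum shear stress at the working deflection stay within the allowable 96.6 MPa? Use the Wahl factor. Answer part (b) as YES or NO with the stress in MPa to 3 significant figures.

(a) 25 coils; (b) YES, τ_max = 71.1 MPa

N_a = Gd⁴/(8D³k) = (81.1×10³)(11.4⁴)/(8·79.0³·14) = 24.81 → N_a = 25
Actual rate k = Gd⁴/(8D³·25) = 13.891 N/mm
Working load F = kδ = 13.891·31 = 430.62 N
C = 79.0/11.4 = 6.9298; K_W = (4C−1)/(4C−4)+0.615/C = 1.2152
τ_max = K_W·8FD/(πd³) = 1.2152·58.471 = 71.056 MPa
τ_max ≤ 96.6 MPa → acceptable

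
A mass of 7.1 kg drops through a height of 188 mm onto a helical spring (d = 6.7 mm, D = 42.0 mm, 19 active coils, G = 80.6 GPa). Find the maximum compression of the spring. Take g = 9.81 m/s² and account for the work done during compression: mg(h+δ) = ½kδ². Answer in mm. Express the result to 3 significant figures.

47.7 mm

k = Gd⁴/(8D³N_a) = (80.6×10³)(6.7⁴)/(8·42.0³·19) = 14.423 N/mm
W = mg = 7.1 × 9.81 = 69.651 N
½kδ² − Wδ − Wh = 0 → δ = (W + √(W² + 2kWh))/k
δ = (69.651 + √(4851.3 + 377710))/14.423 = (69.651 + 618.52)/14.423 = 47.715 mm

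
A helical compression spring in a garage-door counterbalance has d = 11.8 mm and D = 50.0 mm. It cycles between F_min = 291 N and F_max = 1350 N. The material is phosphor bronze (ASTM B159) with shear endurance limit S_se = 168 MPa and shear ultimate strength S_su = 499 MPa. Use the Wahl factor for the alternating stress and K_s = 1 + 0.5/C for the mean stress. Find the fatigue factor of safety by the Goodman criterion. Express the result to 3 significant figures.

2.09

C = D/d = 50.0/11.8 = 4.2373; K_W = (4C−1)/(4C−4)+0.615/C = 1.3768; K_s = 1+0.5/C = 1.1180
F_a = (F_max−F_min)/2 = 529.5 N; F_m = (F_max+F_min)/2 = 820.5 N
τ_a = K_W·8F_aD/(πd³) = 1.3768 × 41.033 = 56.494 MPa
τ_m = K_s·8F_mD/(πd³) = 1.1180 × 63.583 = 71.086 MPa
Goodman: 1/n_f = τ_a/S_se + τ_m/S_su = 56.494/168 + 71.086/499 = 0.33628 + 0.14246 = 0.47873
n_f = 1/0.47873 = 2.089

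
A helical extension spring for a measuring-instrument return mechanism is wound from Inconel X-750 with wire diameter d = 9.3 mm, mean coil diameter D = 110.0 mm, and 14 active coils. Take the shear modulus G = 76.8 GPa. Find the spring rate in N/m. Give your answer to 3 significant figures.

3850 N/m

k = Gd⁴/(8D³N_a) = (76.8×10³ × 9.3⁴) / (8 × 110.0³ × 14)
  = 5.74504e+08 / 1.49072e+08 = 3.8539 N/mm = 3853.9 N/m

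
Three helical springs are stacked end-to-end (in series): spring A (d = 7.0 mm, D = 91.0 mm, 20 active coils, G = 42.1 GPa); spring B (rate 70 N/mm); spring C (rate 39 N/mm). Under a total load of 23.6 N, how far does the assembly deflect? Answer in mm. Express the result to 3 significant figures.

29.1 mm

k_A = Gd⁴/(8D³N_a) = (42.1×10³)(7.0⁴)/(8·91.0³·20) = 0.83836 N/mm
Series: 1/k_eq = 1/0.83836 + 1/70 + 1/39 = 1.2327; k_eq = 0.81121 N/mm
δ = F/k_eq = 23.6/0.81121 = 29.092 mm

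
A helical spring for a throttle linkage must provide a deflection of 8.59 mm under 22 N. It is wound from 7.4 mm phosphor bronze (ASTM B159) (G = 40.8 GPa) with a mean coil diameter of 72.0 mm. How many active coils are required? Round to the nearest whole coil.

16

Required rate k = F/δ = 22/8.59 = 2.5611 N/mm
N_a = Gd⁴/(8D³k) = (40.8×10³ × 7.4⁴)/(8 × 72.0³ × 2.5611)
    = 1.22345e+08 / 7.64746e+06 = 16 → 16 coils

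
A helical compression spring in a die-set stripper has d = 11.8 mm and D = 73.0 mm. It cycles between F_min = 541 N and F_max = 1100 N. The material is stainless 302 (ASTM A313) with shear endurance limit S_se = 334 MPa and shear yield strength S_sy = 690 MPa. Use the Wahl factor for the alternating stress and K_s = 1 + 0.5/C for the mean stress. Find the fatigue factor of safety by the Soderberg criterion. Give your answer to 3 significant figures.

C = D/d = 73.0/11.8 = 6.1864; K_W = (4C−1)/(4C−4)+0.615/C = 1.2440; K_s = 1+0.5/C = 1.0808
F_a = (F_max−F_min)/2 = 279.5 N; F_m = (F_max+F_min)/2 = 820.5 N
τ_a = K_W·8F_aD/(πd³) = 1.2440 × 31.623 = 39.339 MPa
τ_m = K_s·8F_mD/(πd³) = 1.0808 × 92.832 = 100.33 MPa
Soderberg: 1/n_f = τ_a/S_se + τ_m/S_sy = 39.339/334 + 100.33/690 = 0.11778 + 0.14541 = 0.26319
n_f = 1/0.26319 = 3.799

3.80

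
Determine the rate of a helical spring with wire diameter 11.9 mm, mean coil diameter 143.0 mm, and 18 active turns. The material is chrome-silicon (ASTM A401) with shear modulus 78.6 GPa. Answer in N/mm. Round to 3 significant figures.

k = Gd⁴/(8D³N_a) = (78.6×10³ × 11.9⁴) / (8 × 143.0³ × 18)
  = 1.5762e+09 / 4.21086e+08 = 3.7432 N/mm

3.74 N/mm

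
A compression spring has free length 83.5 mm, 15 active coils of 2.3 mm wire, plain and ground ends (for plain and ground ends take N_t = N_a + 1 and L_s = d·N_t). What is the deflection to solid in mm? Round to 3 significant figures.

46.7 mm

N_t = 16; L_s = 2.3·16 = 36.8 mm
δ_solid = L₀ − L_s = 83.5 − 36.8 = 46.7 mm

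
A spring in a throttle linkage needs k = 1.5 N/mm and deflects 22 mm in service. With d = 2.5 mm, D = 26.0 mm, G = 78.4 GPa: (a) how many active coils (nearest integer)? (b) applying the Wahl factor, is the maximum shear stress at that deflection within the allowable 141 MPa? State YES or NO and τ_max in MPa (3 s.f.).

(a) 15 coils; (b) NO, τ_max = 154 MPa

N_a = Gd⁴/(8D³k) = (78.4×10³)(2.5⁴)/(8·26.0³·1.5) = 14.52 → N_a = 15
Actual rate k = Gd⁴/(8D³·15) = 1.452 N/mm
Working load F = kδ = 1.452·22 = 31.945 N
C = 26.0/2.5 = 10.4000; K_W = (4C−1)/(4C−4)+0.615/C = 1.1389
τ_max = K_W·8FD/(πd³) = 1.1389·135.36 = 154.16 MPa
τ_max > 141 MPa → exceeds allowable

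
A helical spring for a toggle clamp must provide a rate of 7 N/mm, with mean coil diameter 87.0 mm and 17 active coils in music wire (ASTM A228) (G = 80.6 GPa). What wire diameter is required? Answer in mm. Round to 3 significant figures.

d = (8D³N_a·k / G)^(1/4) = (8·87.0³·17·7 / (80.6×10³))^0.25
  = (7777.9)^0.25 = 9.3911 mm

9.39 mm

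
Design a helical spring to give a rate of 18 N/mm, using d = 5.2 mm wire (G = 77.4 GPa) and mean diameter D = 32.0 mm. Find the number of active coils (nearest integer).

12

N_a = Gd⁴/(8D³k) = (77.4×10³ × 5.2⁴)/(8 × 32.0³ × 18)
    = 5.65919e+07 / 4.71859e+06 = 11.99 → 12 coils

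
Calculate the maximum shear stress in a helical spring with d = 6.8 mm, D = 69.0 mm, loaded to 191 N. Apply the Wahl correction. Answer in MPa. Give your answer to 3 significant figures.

122 MPa

Spring index C = D/d = 69.0/6.8 = 10.1471
K_W = (4C−1)/(4C−4) + 0.615/C = 39.588/36.588 + 0.0606 = 1.1426
τ₀ = 8FD/(πd³) = 8·191·69.0/(π·6.8³) = 105432/987.82 = 106.73 MPa
τ_max = K·τ₀ = 1.1426 × 106.73 = 121.95 MPa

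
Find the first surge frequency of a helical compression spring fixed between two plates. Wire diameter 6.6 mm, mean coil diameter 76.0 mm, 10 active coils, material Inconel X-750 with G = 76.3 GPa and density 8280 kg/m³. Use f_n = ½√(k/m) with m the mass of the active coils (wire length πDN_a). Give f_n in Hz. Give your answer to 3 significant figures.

39.0 Hz

k = Gd⁴/(8D³N_a) = (76.3×10³)(6.6⁴)/(8·76.0³·10) = 4.1226 N/mm = 4122.6 N/m
Wire length L = πDN_a = π·76.0·10 = 2387.6 mm
m = ρ·(πd²/4)·L = 8280 × 34.212×10⁻⁶ m² × 2.3876 m = 0.67635 kg
f_n = ½√(k/m) = 0.5·√(4122.6/0.67635) = 0.5·√(6095.3) = 39.036 Hz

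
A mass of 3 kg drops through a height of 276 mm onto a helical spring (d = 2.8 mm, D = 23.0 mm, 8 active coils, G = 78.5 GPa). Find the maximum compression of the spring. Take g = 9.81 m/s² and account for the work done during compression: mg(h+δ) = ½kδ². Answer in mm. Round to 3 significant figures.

k = Gd⁴/(8D³N_a) = (78.5×10³)(2.8⁴)/(8·23.0³·8) = 6.1964 N/mm
W = mg = 3 × 9.81 = 29.43 N
½kδ² − Wδ − Wh = 0 → δ = (W + √(W² + 2kWh))/k
δ = (29.43 + √(866.12 + 100662))/6.1964 = (29.43 + 318.64)/6.1964 = 56.172 mm

56.2 mm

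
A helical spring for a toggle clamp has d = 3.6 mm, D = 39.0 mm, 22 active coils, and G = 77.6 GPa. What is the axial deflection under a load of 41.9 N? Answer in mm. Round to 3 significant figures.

33.6 mm

k = Gd⁴/(8D³N_a) = (77.6×10³)(3.6⁴)/(8·39.0³·22) = 1.2484 N/mm
δ = F/k = 41.9 / 1.2484 = 33.562 mm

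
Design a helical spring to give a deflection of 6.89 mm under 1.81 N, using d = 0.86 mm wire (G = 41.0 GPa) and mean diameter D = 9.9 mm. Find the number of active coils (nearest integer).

Required rate k = F/δ = 1.81/6.89 = 0.2627 N/mm
N_a = Gd⁴/(8D³k) = (41.0×10³ × 0.86⁴)/(8 × 9.9³ × 0.2627)
    = 22427.3 / 2039.18 = 11 → 11 coils

11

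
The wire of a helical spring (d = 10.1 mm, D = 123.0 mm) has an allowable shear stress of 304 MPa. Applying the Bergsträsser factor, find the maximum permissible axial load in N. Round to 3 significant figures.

901 N

C = D/d = 123.0/10.1 = 12.1782
K_B = (4C+2)/(4C−3) = 50.713/45.713 = 1.1094
τ_max = K·8FD/(πd³) → F_max = τ_allow·πd³/(8DK)
F_max = 304·π·10.1³/(8·123.0·1.1094) = 9.8398e+05/1091.6 = 901.39 N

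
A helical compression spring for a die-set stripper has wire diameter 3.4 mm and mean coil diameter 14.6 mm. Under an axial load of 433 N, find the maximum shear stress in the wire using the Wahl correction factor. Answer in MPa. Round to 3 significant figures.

Spring index C = D/d = 14.6/3.4 = 4.2941
K_W = (4C−1)/(4C−4) + 0.615/C = 16.176/13.176 + 0.1432 = 1.3709
τ₀ = 8FD/(πd³) = 8·433·14.6/(π·3.4³) = 50574.4/123.48 = 409.59 MPa
τ_max = K·τ₀ = 1.3709 × 409.59 = 561.5 MPa

561 MPa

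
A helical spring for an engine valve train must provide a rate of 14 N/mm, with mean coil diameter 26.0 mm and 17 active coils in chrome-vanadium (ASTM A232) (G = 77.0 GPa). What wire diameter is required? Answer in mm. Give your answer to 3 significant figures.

4.57 mm

d = (8D³N_a·k / G)^(1/4) = (8·26.0³·17·14 / (77.0×10³))^0.25
  = (434.61)^0.25 = 4.5659 mm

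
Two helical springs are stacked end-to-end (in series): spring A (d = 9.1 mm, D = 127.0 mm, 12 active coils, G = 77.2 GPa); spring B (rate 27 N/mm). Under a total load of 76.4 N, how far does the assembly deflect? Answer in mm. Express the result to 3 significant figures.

k_A = Gd⁴/(8D³N_a) = (77.2×10³)(9.1⁴)/(8·127.0³·12) = 2.6922 N/mm
Series: 1/k_eq = 1/2.6922 + 1/27 = 0.40849; k_eq = 2.4481 N/mm
δ = F/k_eq = 76.4/2.4481 = 31.208 mm

31.2 mm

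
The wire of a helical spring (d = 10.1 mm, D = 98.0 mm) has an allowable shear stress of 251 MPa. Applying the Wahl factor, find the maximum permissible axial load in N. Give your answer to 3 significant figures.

C = D/d = 98.0/10.1 = 9.7030
K_W = (4C−1)/(4C−4) + 0.615/C = 37.812/34.812 + 0.0634 = 1.1496
τ_max = K·8FD/(πd³) → F_max = τ_allow·πd³/(8DK)
F_max = 251·π·10.1³/(8·98.0·1.1496) = 8.1243e+05/901.26 = 901.45 N

901 N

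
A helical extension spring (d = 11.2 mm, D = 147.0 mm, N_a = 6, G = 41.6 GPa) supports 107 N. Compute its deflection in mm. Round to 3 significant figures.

k = Gd⁴/(8D³N_a) = (41.6×10³)(11.2⁴)/(8·147.0³·6) = 4.2931 N/mm
δ = F/k = 107 / 4.2931 = 24.924 mm

24.9 mm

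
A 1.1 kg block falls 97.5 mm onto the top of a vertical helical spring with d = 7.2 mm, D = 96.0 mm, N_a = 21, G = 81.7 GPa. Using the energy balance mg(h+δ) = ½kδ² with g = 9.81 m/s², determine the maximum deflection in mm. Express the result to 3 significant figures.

45.7 mm

k = Gd⁴/(8D³N_a) = (81.7×10³)(7.2⁴)/(8·96.0³·21) = 1.4772 N/mm
W = mg = 1.1 × 9.81 = 10.791 N
½kδ² − Wδ − Wh = 0 → δ = (W + √(W² + 2kWh))/k
δ = (10.791 + √(116.45 + 3108.32))/1.4772 = (10.791 + 56.787)/1.4772 = 45.748 mm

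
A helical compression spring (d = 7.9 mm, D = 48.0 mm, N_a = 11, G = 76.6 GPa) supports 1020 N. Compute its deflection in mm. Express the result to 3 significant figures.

33.3 mm

k = Gd⁴/(8D³N_a) = (76.6×10³)(7.9⁴)/(8·48.0³·11) = 30.657 N/mm
δ = F/k = 1020 / 30.657 = 33.271 mm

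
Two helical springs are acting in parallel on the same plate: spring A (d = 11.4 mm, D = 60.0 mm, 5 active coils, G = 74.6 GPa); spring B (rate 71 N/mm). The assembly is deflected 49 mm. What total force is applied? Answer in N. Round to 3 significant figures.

10600 N

k_A = Gd⁴/(8D³N_a) = (74.6×10³)(11.4⁴)/(8·60.0³·5) = 145.83 N/mm
Parallel: k_eq = 145.83 + 71 = 216.83 N/mm
F = k_eq·δ = 216.83·49 = 10625 N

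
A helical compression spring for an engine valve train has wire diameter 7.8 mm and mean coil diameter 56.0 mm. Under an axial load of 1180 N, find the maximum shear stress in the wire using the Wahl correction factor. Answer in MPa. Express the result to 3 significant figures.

428 MPa

Spring index C = D/d = 56.0/7.8 = 7.1795
K_W = (4C−1)/(4C−4) + 0.615/C = 27.718/24.718 + 0.0857 = 1.2070
τ₀ = 8FD/(πd³) = 8·1180·56.0/(π·7.8³) = 528640/1490.8 = 354.59 MPa
τ_max = K·τ₀ = 1.2070 × 354.59 = 428 MPa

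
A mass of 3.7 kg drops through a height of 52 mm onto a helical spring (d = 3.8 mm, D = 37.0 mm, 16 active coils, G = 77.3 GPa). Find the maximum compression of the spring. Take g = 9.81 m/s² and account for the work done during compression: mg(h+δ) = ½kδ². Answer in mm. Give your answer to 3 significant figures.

k = Gd⁴/(8D³N_a) = (77.3×10³)(3.8⁴)/(8·37.0³·16) = 2.486 N/mm
W = mg = 3.7 × 9.81 = 36.297 N
½kδ² − Wδ − Wh = 0 → δ = (W + √(W² + 2kWh))/k
δ = (36.297 + √(1317.5 + 9384.32))/2.486 = (36.297 + 103.45)/2.486 = 56.214 mm

56.2 mm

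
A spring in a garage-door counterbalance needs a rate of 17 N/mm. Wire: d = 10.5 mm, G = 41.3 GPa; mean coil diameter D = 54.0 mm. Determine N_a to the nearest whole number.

23

N_a = Gd⁴/(8D³k) = (41.3×10³ × 10.5⁴)/(8 × 54.0³ × 17)
    = 5.02004e+08 / 2.14151e+07 = 23.44 → 23 coils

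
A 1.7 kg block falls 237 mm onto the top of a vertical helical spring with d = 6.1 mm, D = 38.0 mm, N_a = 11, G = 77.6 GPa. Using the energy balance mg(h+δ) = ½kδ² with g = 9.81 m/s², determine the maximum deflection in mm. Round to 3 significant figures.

k = Gd⁴/(8D³N_a) = (77.6×10³)(6.1⁴)/(8·38.0³·11) = 22.251 N/mm
W = mg = 1.7 × 9.81 = 16.677 N
½kδ² − Wδ − Wh = 0 → δ = (W + √(W² + 2kWh))/k
δ = (16.677 + √(278.12 + 175891))/22.251 = (16.677 + 419.73)/22.251 = 19.613 mm

19.6 mm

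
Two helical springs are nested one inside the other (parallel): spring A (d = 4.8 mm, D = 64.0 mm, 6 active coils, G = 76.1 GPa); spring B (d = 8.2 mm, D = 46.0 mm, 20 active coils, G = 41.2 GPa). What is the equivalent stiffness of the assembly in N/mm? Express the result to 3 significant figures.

k_A = Gd⁴/(8D³N_a) = (76.1×10³)(4.8⁴)/(8·64.0³·6) = 3.2105 N/mm
k_B = Gd⁴/(8D³N_a) = (41.2×10³)(8.2⁴)/(8·46.0³·20) = 11.961 N/mm
Parallel: k_eq = 3.2105 + 11.961 = 15.171 N/mm

15.2 N/mm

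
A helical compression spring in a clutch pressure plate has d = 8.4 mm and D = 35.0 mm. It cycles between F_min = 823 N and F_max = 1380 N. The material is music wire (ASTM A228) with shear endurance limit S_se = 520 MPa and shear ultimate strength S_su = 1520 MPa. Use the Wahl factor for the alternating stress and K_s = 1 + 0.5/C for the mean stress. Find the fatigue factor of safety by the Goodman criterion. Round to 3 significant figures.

4.28

C = D/d = 35.0/8.4 = 4.1667; K_W = (4C−1)/(4C−4)+0.615/C = 1.3844; K_s = 1+0.5/C = 1.1200
F_a = (F_max−F_min)/2 = 278.5 N; F_m = (F_max+F_min)/2 = 1101.5 N
τ_a = K_W·8F_aD/(πd³) = 1.3844 × 41.879 = 57.979 MPa
τ_m = K_s·8F_mD/(πd³) = 1.1200 × 165.64 = 185.51 MPa
Goodman: 1/n_f = τ_a/S_se + τ_m/S_su = 57.979/520 + 185.51/1520 = 0.11150 + 0.12205 = 0.23355
n_f = 1/0.23355 = 4.282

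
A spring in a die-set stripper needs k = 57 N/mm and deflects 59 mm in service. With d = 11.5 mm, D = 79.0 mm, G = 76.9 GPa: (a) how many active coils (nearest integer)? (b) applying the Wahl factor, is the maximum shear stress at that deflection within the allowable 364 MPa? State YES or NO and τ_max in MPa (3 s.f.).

N_a = Gd⁴/(8D³k) = (76.9×10³)(11.5⁴)/(8·79.0³·57) = 5.982 → N_a = 6
Actual rate k = Gd⁴/(8D³·6) = 56.832 N/mm
Working load F = kδ = 56.832·59 = 3353.1 N
C = 79.0/11.5 = 6.8696; K_W = (4C−1)/(4C−4)+0.615/C = 1.2173
τ_max = K_W·8FD/(πd³) = 1.2173·443.53 = 539.91 MPa
τ_max > 364 MPa → exceeds allowable

(a) 6 coils; (b) NO, τ_max = 540 MPa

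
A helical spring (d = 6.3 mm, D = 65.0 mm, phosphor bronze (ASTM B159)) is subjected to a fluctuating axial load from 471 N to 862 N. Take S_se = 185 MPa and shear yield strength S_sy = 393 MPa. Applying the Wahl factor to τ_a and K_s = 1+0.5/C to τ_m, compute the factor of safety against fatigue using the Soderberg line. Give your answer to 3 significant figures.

C = D/d = 65.0/6.3 = 10.3175; K_W = (4C−1)/(4C−4)+0.615/C = 1.1401; K_s = 1+0.5/C = 1.0485
F_a = (F_max−F_min)/2 = 195.5 N; F_m = (F_max+F_min)/2 = 666.5 N
τ_a = K_W·8F_aD/(πd³) = 1.1401 × 129.41 = 147.54 MPa
τ_m = K_s·8F_mD/(πd³) = 1.0485 × 441.2 = 462.58 MPa
Soderberg: 1/n_f = τ_a/S_se + τ_m/S_sy = 147.54/185 + 462.58/393 = 0.79754 + 1.17704 = 1.9746
n_f = 1/1.9746 = 0.5064

0.506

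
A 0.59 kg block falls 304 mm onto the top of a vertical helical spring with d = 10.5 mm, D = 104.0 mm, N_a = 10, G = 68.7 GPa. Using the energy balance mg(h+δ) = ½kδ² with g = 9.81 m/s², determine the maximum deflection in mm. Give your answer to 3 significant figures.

k = Gd⁴/(8D³N_a) = (68.7×10³)(10.5⁴)/(8·104.0³·10) = 9.2795 N/mm
W = mg = 0.59 × 9.81 = 5.7879 N
½kδ² − Wδ − Wh = 0 → δ = (W + √(W² + 2kWh))/k
δ = (5.7879 + √(33.5 + 32654.9))/9.2795 = (5.7879 + 180.8)/9.2795 = 20.108 mm

20.1 mm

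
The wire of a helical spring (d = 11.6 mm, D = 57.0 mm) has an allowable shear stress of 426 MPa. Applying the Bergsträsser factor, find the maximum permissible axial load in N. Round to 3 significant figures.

3520 N

C = D/d = 57.0/11.6 = 4.9138
K_B = (4C+2)/(4C−3) = 21.655/16.655 = 1.3002
τ_max = K·8FD/(πd³) → F_max = τ_allow·πd³/(8DK)
F_max = 426·π·11.6³/(8·57.0·1.3002) = 2.089e+06/592.89 = 3523.4 N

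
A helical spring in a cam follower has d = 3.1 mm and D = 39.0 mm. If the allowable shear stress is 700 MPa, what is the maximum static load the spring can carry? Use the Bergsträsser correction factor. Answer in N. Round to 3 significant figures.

190 N

C = D/d = 39.0/3.1 = 12.5806
K_B = (4C+2)/(4C−3) = 52.323/47.323 = 1.1057
τ_max = K·8FD/(πd³) → F_max = τ_allow·πd³/(8DK)
F_max = 700·π·3.1³/(8·39.0·1.1057) = 65514/344.97 = 189.91 N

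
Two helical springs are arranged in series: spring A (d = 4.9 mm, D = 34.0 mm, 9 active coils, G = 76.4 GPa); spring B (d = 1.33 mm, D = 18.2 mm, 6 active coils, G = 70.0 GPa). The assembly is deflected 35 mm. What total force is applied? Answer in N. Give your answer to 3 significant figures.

k_A = Gd⁴/(8D³N_a) = (76.4×10³)(4.9⁴)/(8·34.0³·9) = 15.564 N/mm
k_B = Gd⁴/(8D³N_a) = (70.0×10³)(1.33⁴)/(8·18.2³·6) = 0.75692 N/mm
Series: 1/k_eq = 1/15.564 + 1/0.75692 = 1.3854; k_eq = 0.72181 N/mm
F = k_eq·δ = 0.72181·35 = 25.263 N

25.3 N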